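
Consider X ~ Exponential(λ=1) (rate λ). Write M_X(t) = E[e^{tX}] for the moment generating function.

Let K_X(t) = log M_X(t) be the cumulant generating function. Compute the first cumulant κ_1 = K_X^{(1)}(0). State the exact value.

κ_1 = D[K](0) = 1

M_X(t) = 1/(1 - t)
K_X(t) = log M_X(t) = -log(1 - t)
D[K](t) = -1/(t - 1)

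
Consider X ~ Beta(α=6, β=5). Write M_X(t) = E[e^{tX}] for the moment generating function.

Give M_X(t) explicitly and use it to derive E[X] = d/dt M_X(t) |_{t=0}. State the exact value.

M_X(t) = ₁F₁(6; 11; t)
dM/dt = 6*₁F₁(7; 12; t)/11

E[X] = dM/dt |_{t=0} = 6/11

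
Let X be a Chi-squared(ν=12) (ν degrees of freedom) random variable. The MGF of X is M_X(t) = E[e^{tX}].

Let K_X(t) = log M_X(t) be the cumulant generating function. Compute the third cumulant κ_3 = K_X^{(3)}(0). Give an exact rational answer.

M_X(t) = (1 - 2*t)^(-6)
K_X(t) = log M_X(t) = -6*log(1 - 2*t)
dK/dt = -12/(2*t - 1)
d^2K/dt^2 = 24/(4*t^2 - 4*t + 1)
d^3K/dt^3 = -96/(8*t^3 - 12*t^2 + 6*t - 1)

κ_3 = d^3K/dt^3 |_{t=0} = 96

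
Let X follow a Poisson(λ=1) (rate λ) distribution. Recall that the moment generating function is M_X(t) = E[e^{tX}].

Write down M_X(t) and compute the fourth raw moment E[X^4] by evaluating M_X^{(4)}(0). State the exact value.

E[X^4] = M′′′′(0) = 15

M_X(t) = e^(e^(t) - 1)
M′(t) = e^(-1)*e^(t)*e^(e^(t))
M′′(t) = (e^(2*t)*e^(e^(t)) + e^(t)*e^(e^(t)))*e^(-1)
M′′′(t) = (e^(3*t)*e^(e^(t)) + 3*e^(2*t)*e^(e^(t)) + e^(t)*e^(e^(t)))*e^(-1)
M′′′′(t) = (e^(4*t)*e^(e^(t)) + 6*e^(3*t)*e^(e^(t)) + 7*e^(2*t)*e^(e^(t)) + e^(t)*e^(e^(t)))*e^(-1)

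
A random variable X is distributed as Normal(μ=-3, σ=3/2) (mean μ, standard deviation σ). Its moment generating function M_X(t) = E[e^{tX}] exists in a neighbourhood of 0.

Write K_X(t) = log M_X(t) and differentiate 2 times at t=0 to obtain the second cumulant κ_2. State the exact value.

κ_2 = D^2[K](0) = 9/4

M_X(t) = e^(9*t^2/8 - 3*t)
K_X(t) = log M_X(t) = 9*t^2/8 - 3*t
D^2[K](t) = 9/4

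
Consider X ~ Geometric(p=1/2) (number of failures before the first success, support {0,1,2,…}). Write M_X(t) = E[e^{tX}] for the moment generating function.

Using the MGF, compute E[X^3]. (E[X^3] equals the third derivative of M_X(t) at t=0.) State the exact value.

E[X^3] = M^(3)(0) = 13

M_X(t) = 1/(2*(1 - e^(t)/2))
M^(3)(t) = (e^(3*t) + 8*e^(2*t) + 4*e^(t))/(e^(4*t) - 8*e^(3*t) + 24*e^(2*t) - 32*e^(t) + 16)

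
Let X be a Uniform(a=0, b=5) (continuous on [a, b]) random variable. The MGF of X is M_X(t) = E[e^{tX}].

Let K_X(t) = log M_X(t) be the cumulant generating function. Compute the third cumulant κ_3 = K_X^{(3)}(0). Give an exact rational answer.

κ_3 = K^(3)(0) = 0

M_X(t) = (e^(5*t) - 1)/(5*t)
K_X(t) = log M_X(t) = -log(t) + log(e^(5*t) - 1) - log(5)
K^(3)(t) = (125*t^3*e^(10*t) + 125*t^3*e^(5*t) - 2*e^(15*t) + 6*e^(10*t) - 6*e^(5*t) + 2)/(t^3*e^(15*t) - 3*t^3*e^(10*t) + 3*t^3*e^(5*t) - t^3)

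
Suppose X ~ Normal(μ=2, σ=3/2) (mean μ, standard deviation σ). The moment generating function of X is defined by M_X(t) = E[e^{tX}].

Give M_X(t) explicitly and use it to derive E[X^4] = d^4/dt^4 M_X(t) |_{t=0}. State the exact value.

M_X(t) = e^(9*t^2/8 + 2*t)
M′(t) = 9*t*e^(2*t)*e^(9*t^2/8)/4 + 2*e^(2*t)*e^(9*t^2/8)
M′′(t) = 81*t^2*e^(2*t)*e^(9*t^2/8)/16 + 9*t*e^(2*t)*e^(9*t^2/8) + 25*e^(2*t)*e^(9*t^2/8)/4
M′′′(t) = 729*t^3*e^(2*t)*e^(9*t^2/8)/64 + 243*t^2*e^(2*t)*e^(9*t^2/8)/8 + 675*t*e^(2*t)*e^(9*t^2/8)/16 + 43*e^(2*t)*e^(9*t^2/8)/2
M′′′′(t) = 6561*t^4*e^(2*t)*e^(9*t^2/8)/256 + 729*t^3*e^(2*t)*e^(9*t^2/8)/8 + 6075*t^2*e^(2*t)*e^(9*t^2/8)/32 + 387*t*e^(2*t)*e^(9*t^2/8)/2 + 1363*e^(2*t)*e^(9*t^2/8)/16

E[X^4] = M′′′′(0) = 1363/16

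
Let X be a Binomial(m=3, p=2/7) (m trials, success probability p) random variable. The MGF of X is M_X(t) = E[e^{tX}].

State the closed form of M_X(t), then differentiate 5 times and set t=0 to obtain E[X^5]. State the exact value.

E[X^5] = M^(5)(0) = 4014/343

M_X(t) = (2*e^(t)/7 + 5/7)^3
M^(5)(t) = 1944*e^(3*t)/343 + 1920*e^(2*t)/343 + 150*e^(t)/343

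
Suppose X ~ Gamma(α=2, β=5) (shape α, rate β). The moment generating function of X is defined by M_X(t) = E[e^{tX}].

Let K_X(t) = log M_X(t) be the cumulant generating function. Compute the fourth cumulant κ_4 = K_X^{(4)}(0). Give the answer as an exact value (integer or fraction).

κ_4 = d^4K/dt^4 |_{t=0} = 12/625

M_X(t) = 25/(5 - t)^2
K_X(t) = log M_X(t) = -2*log(5 - t) + 2*log(5)
dK/dt = -2/(t - 5)
d^2K/dt^2 = 2/(t^2 - 10*t + 25)
d^3K/dt^3 = -4/(t^3 - 15*t^2 + 75*t - 125)
d^4K/dt^4 = 12/(t^4 - 20*t^3 + 150*t^2 - 500*t + 625)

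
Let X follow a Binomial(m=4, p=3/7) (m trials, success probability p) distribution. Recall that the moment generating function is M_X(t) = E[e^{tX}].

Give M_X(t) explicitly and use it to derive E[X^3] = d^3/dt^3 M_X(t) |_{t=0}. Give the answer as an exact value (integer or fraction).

M_X(t) = (3*e^(t)/7 + 4/7)^4
M^(3)(t) = 5184*e^(4*t)/2401 + 11664*e^(3*t)/2401 + 6912*e^(2*t)/2401 + 768*e^(t)/2401

E[X^3] = M^(3)(0) = 3504/343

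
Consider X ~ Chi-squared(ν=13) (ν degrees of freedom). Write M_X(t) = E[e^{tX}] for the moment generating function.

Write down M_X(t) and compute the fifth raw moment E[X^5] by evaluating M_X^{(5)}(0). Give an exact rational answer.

E[X^5] = D^5[M](0) = 1322685

M_X(t) = (1 - 2*t)^(-13/2)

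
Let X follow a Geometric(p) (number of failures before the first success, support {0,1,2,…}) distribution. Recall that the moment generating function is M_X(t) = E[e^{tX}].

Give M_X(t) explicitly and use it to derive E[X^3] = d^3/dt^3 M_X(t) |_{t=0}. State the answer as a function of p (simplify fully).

E[X^3] = M′′′(0) = -1 + 7/p - 12/p^2 + 6/p^3

M_X(t) = p/(-(1 - p)*e^(t) + 1)
M′(t) = (-p^2*e^(t) + p*e^(t))/(p^2*e^(2*t) - 2*p*e^(2*t) + 2*p*e^(t) + e^(2*t) - 2*e^(t) + 1)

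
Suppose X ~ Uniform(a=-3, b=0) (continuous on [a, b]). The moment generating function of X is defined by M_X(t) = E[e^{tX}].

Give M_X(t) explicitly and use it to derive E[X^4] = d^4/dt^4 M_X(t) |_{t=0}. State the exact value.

E[X^4] = M′′′′(0) = 81/5

M_X(t) = (1 - e^(-3*t))/(3*t)
M′(t) = (3*t - e^(3*t) + 1)*e^(-3*t)/(3*t^2)
M′′(t) = (-9*t^2 - 6*t + 2*e^(3*t) - 2)*e^(-3*t)/(3*t^3)
M′′′(t) = (9*t^3 + 9*t^2 + 6*t - 2*e^(3*t) + 2)*e^(-3*t)/t^4
M′′′′(t) = (-27*t^4 - 36*t^3 - 36*t^2 - 24*t + 8*e^(3*t) - 8)*e^(-3*t)/t^5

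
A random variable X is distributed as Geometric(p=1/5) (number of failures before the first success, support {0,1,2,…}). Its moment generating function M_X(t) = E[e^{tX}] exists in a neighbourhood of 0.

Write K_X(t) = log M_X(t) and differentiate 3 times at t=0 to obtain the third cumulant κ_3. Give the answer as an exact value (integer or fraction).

M_X(t) = 1/(5*(1 - 4*e^(t)/5))
K_X(t) = log M_X(t) = -log(1 - 4*e^(t)/5) - log(5)
D^3[K](t) = (-80*e^(2*t) - 100*e^(t))/(64*e^(3*t) - 240*e^(2*t) + 300*e^(t) - 125)

κ_3 = D^3[K](0) = 180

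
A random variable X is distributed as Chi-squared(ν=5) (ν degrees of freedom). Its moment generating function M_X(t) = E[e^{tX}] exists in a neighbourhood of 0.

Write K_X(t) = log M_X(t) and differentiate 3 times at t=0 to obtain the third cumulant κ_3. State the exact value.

κ_3 = K′′′(0) = 40

M_X(t) = (1 - 2*t)^(-5/2)
K_X(t) = log M_X(t) = -5*log(1 - 2*t)/2
K′(t) = -5/(2*t - 1)
K′′(t) = 10/(4*t^2 - 4*t + 1)
K′′′(t) = -40/(8*t^3 - 12*t^2 + 6*t - 1)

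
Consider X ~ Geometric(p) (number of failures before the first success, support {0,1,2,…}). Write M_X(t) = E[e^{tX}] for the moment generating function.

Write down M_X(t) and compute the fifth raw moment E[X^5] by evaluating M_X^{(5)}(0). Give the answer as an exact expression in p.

E[X^5] = d^5M/dt^5 |_{t=0} = -1 + 31/p - 180/p^2 + 390/p^3 - 360/p^4 + 120/p^5

M_X(t) = p/(-(1 - p)*e^(t) + 1)
dM/dt = (-p^2*e^(t) + p*e^(t))/(p^2*e^(2*t) - 2*p*e^(2*t) + 2*p*e^(t) + e^(2*t) - 2*e^(t) + 1)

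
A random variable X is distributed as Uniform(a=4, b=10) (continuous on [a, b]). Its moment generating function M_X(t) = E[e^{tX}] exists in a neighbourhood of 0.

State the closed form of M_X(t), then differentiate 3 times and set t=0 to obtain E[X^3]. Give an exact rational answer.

M_X(t) = (e^(10*t) - e^(4*t))/(6*t)
M^(3)(t) = (500*t^3*e^(10*t) - 32*t^3*e^(4*t) - 150*t^2*e^(10*t) + 24*t^2*e^(4*t) + 30*t*e^(10*t) - 12*t*e^(4*t) - 3*e^(10*t) + 3*e^(4*t))/(3*t^4)

E[X^3] = M^(3)(0) = 406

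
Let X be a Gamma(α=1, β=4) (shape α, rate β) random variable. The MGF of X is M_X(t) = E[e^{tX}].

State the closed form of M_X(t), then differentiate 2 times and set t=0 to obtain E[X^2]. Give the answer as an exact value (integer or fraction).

M_X(t) = 4/(4 - t)
M^(2)(t) = -8/(t^3 - 12*t^2 + 48*t - 64)

E[X^2] = M^(2)(0) = 1/8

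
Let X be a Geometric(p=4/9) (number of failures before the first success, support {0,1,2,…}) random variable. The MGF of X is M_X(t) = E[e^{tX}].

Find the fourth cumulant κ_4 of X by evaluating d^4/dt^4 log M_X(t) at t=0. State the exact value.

κ_4 = K′′′′(0) = 6435/128

M_X(t) = 4/(9*(1 - 5*e^(t)/9))
K_X(t) = log M_X(t) = -log(1 - 5*e^(t)/9) - 2*log(3) + 2*log(2)
K′(t) = -5*e^(t)/(5*e^(t) - 9)
K′′(t) = 45*e^(t)/(25*e^(2*t) - 90*e^(t) + 81)
K′′′(t) = (-225*e^(2*t) - 405*e^(t))/(125*e^(3*t) - 675*e^(2*t) + 1215*e^(t) - 729)
K′′′′(t) = (1125*e^(3*t) + 8100*e^(2*t) + 3645*e^(t))/(625*e^(4*t) - 4500*e^(3*t) + 12150*e^(2*t) - 14580*e^(t) + 6561)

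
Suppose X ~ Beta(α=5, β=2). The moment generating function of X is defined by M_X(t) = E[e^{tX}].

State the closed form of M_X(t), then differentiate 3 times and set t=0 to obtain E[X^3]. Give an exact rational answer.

M_X(t) = ₁F₁(5; 7; t)
D^3[M](t) = 5*₁F₁(8; 10; t)/12

E[X^3] = D^3[M](0) = 5/12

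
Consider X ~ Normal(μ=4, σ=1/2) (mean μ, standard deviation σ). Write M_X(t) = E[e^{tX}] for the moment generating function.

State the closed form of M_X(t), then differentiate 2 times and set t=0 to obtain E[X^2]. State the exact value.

E[X^2] = d^2M/dt^2 |_{t=0} = 65/4

M_X(t) = e^(t^2/8 + 4*t)
dM/dt = t*e^(4*t)*e^(t^2/8)/4 + 4*e^(4*t)*e^(t^2/8)
d^2M/dt^2 = t^2*e^(4*t)*e^(t^2/8)/16 + 2*t*e^(4*t)*e^(t^2/8) + 65*e^(4*t)*e^(t^2/8)/4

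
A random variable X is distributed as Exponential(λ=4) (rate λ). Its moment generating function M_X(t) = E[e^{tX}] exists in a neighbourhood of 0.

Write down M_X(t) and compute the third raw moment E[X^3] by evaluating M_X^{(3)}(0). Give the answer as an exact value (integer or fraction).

E[X^3] = d^3M/dt^3 |_{t=0} = 3/32

M_X(t) = 4/(4 - t)
dM/dt = 4/(t^2 - 8*t + 16)
d^2M/dt^2 = -8/(t^3 - 12*t^2 + 48*t - 64)
d^3M/dt^3 = 24/(t^4 - 16*t^3 + 96*t^2 - 256*t + 256)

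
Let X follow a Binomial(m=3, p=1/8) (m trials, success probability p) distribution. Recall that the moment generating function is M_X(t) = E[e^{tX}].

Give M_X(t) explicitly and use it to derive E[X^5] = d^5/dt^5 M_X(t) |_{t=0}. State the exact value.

M_X(t) = (e^(t)/8 + 7/8)^3
M′(t) = 3*e^(3*t)/512 + 21*e^(2*t)/256 + 147*e^(t)/512
M′′(t) = 9*e^(3*t)/512 + 21*e^(2*t)/128 + 147*e^(t)/512
M′′′(t) = 27*e^(3*t)/512 + 21*e^(2*t)/64 + 147*e^(t)/512
M′′′′(t) = 81*e^(3*t)/512 + 21*e^(2*t)/32 + 147*e^(t)/512
M′′′′′(t) = 243*e^(3*t)/512 + 21*e^(2*t)/16 + 147*e^(t)/512

E[X^5] = M′′′′′(0) = 531/256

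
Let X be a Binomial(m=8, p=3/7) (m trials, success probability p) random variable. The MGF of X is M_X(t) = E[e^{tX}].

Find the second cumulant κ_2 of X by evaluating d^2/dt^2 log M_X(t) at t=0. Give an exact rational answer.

M_X(t) = (3*e^(t)/7 + 4/7)^8
K_X(t) = log M_X(t) = 8*log(3*e^(t)/7 + 4/7)
dK/dt = 24*e^(t)/(3*e^(t) + 4)
d^2K/dt^2 = 96*e^(t)/(9*e^(2*t) + 24*e^(t) + 16)

κ_2 = d^2K/dt^2 |_{t=0} = 96/49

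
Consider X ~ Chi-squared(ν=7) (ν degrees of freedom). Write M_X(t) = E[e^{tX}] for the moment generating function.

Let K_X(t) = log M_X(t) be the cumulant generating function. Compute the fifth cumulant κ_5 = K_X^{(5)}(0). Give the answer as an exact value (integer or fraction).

M_X(t) = (1 - 2*t)^(-7/2)
K_X(t) = log M_X(t) = -7*log(1 - 2*t)/2
dK/dt = -7/(2*t - 1)
d^2K/dt^2 = 14/(4*t^2 - 4*t + 1)
d^3K/dt^3 = -56/(8*t^3 - 12*t^2 + 6*t - 1)
d^4K/dt^4 = 336/(16*t^4 - 32*t^3 + 24*t^2 - 8*t + 1)
d^5K/dt^5 = -2688/(32*t^5 - 80*t^4 + 80*t^3 - 40*t^2 + 10*t - 1)

κ_5 = d^5K/dt^5 |_{t=0} = 2688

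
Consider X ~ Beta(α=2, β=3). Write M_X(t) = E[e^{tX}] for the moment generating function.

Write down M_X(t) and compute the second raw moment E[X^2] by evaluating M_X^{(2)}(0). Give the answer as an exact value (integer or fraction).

M_X(t) = ₁F₁(2; 5; t)
dM/dt = 2*₁F₁(3; 6; t)/5
d^2M/dt^2 = ₁F₁(4; 7; t)/5

E[X^2] = d^2M/dt^2 |_{t=0} = 1/5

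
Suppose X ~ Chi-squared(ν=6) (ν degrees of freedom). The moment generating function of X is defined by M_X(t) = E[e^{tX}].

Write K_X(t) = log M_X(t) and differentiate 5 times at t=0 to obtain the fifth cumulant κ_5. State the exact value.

M_X(t) = (1 - 2*t)^(-3)
K_X(t) = log M_X(t) = -3*log(1 - 2*t)
D^5[K](t) = -2304/(32*t^5 - 80*t^4 + 80*t^3 - 40*t^2 + 10*t - 1)

κ_5 = D^5[K](0) = 2304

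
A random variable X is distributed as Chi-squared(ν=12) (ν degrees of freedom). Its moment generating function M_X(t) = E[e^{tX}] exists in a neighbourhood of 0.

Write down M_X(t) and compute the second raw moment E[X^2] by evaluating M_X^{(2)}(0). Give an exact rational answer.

E[X^2] = d^2M/dt^2 |_{t=0} = 168

M_X(t) = (1 - 2*t)^(-6)
dM/dt = -12/(128*t^7 - 448*t^6 + 672*t^5 - 560*t^4 + 280*t^3 - 84*t^2 + 14*t - 1)
d^2M/dt^2 = 168/(256*t^8 - 1024*t^7 + 1792*t^6 - 1792*t^5 + 1120*t^4 - 448*t^3 + 112*t^2 - 16*t + 1)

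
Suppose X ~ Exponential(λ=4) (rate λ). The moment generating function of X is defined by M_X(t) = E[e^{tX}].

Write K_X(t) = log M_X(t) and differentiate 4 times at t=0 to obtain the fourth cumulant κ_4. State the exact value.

κ_4 = K^(4)(0) = 3/128

M_X(t) = 4/(4 - t)
K_X(t) = log M_X(t) = -log(4 - t) + 2*log(2)
K^(4)(t) = 6/(t^4 - 16*t^3 + 96*t^2 - 256*t + 256)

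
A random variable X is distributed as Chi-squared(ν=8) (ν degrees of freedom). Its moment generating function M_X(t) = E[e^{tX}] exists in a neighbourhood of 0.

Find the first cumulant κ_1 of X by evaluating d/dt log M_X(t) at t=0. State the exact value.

κ_1 = K^(1)(0) = 8

M_X(t) = (1 - 2*t)^(-4)
K_X(t) = log M_X(t) = -4*log(1 - 2*t)
K^(1)(t) = -8/(2*t - 1)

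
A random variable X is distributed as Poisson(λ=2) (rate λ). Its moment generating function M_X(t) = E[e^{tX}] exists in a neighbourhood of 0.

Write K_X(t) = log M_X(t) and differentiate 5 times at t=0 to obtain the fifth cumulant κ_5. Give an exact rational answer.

M_X(t) = e^(2*e^(t) - 2)
K_X(t) = log M_X(t) = 2*e^(t) - 2
K^(5)(t) = 2*e^(t)

κ_5 = K^(5)(0) = 2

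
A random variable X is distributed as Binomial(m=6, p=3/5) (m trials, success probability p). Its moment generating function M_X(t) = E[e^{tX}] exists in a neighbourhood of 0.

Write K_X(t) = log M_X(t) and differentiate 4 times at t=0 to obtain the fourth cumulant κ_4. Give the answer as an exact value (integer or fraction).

M_X(t) = (3*e^(t)/5 + 2/5)^6
K_X(t) = log M_X(t) = 6*log(3*e^(t)/5 + 2/5)
dK/dt = 18*e^(t)/(3*e^(t) + 2)
d^2K/dt^2 = 36*e^(t)/(9*e^(2*t) + 12*e^(t) + 4)
d^3K/dt^3 = (-108*e^(2*t) + 72*e^(t))/(27*e^(3*t) + 54*e^(2*t) + 36*e^(t) + 8)
d^4K/dt^4 = (324*e^(3*t) - 864*e^(2*t) + 144*e^(t))/(81*e^(4*t) + 216*e^(3*t) + 216*e^(2*t) + 96*e^(t) + 16)

κ_4 = d^4K/dt^4 |_{t=0} = -396/625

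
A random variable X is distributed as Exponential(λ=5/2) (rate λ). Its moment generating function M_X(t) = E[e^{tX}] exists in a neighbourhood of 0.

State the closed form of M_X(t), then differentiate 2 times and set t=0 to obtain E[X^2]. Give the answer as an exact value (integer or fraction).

E[X^2] = d^2M/dt^2 |_{t=0} = 8/25

M_X(t) = 5/(2*(5/2 - t))
dM/dt = 10/(4*t^2 - 20*t + 25)
d^2M/dt^2 = -40/(8*t^3 - 60*t^2 + 150*t - 125)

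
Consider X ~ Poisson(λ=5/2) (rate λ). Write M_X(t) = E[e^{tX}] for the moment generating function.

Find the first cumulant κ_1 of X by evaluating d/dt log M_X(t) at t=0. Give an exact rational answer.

κ_1 = K′(0) = 5/2

M_X(t) = e^(5*e^(t)/2 - 5/2)
K_X(t) = log M_X(t) = 5*e^(t)/2 - 5/2
K′(t) = 5*e^(t)/2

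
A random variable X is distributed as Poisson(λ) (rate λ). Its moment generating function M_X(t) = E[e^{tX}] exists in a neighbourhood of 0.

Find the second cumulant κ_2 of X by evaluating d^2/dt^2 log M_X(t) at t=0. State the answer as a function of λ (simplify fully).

κ_2 = K′′(0) = λ

M_X(t) = e^(λ*(e^(t) - 1))
K_X(t) = log M_X(t) = λ*(e^(t) - 1)
K′(t) = λ*e^(t)
K′′(t) = λ*e^(t)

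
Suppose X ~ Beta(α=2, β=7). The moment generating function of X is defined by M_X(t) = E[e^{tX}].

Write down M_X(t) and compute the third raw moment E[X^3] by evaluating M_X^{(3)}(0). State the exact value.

M_X(t) = ₁F₁(2; 9; t)
M^(3)(t) = 4*₁F₁(5; 12; t)/165

E[X^3] = M^(3)(0) = 4/165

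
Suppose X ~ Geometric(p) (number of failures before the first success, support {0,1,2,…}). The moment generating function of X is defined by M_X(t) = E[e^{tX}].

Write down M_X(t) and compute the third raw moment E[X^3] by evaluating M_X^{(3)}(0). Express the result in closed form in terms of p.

M_X(t) = p/(-(1 - p)*e^(t) + 1)

E[X^3] = D^3[M](0) = -1 + 7/p - 12/p^2 + 6/p^3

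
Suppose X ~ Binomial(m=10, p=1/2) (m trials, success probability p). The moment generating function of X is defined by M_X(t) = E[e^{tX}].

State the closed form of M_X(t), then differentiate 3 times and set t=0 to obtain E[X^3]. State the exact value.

E[X^3] = M^(3)(0) = 325/2

M_X(t) = (e^(t)/2 + 1/2)^10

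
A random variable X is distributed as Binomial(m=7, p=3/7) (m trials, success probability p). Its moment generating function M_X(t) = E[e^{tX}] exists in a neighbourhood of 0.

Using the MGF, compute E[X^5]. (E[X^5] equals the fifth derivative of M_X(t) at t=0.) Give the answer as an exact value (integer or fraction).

M_X(t) = (3*e^(t)/7 + 4/7)^7

E[X^5] = M^(5)(0) = 2045163/2401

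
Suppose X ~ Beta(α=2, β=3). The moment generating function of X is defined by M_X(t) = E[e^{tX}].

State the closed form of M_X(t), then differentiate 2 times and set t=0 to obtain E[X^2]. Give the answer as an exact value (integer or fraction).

E[X^2] = D^2[M](0) = 1/5

M_X(t) = ₁F₁(2; 5; t)
D^2[M](t) = ₁F₁(4; 7; t)/5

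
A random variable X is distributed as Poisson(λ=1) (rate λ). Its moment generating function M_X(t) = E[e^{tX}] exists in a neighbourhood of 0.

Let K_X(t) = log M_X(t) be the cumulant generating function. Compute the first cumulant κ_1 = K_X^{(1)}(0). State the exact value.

κ_1 = K^(1)(0) = 1

M_X(t) = e^(e^(t) - 1)
K_X(t) = log M_X(t) = e^(t) - 1
K^(1)(t) = e^(t)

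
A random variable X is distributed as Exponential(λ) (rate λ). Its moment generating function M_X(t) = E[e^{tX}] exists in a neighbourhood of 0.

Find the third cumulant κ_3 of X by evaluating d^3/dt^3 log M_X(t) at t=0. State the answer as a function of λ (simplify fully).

M_X(t) = λ/(λ - t)
K_X(t) = log M_X(t) = log(λ) - log(λ - t)
K′(t) = -1/(-λ + t)
K′′(t) = 1/(λ^2 - 2*λ*t + t^2)
K′′′(t) = -2/(-λ^3 + 3*λ^2*t - 3*λ*t^2 + t^3)

κ_3 = K′′′(0) = 2/λ^3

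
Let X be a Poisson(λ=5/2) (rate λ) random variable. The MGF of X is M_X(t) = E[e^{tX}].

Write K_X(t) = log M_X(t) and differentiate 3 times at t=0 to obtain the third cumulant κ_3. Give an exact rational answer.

κ_3 = D^3[K](0) = 5/2

M_X(t) = e^(5*e^(t)/2 - 5/2)
K_X(t) = log M_X(t) = 5*e^(t)/2 - 5/2
D^3[K](t) = 5*e^(t)/2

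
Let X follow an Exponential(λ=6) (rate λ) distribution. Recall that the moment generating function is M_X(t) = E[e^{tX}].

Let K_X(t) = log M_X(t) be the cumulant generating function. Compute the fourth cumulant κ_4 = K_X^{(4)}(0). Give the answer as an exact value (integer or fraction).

κ_4 = K′′′′(0) = 1/216

M_X(t) = 6/(6 - t)
K_X(t) = log M_X(t) = -log(6 - t) + log(6)
K′(t) = -1/(t - 6)
K′′(t) = 1/(t^2 - 12*t + 36)
K′′′(t) = -2/(t^3 - 18*t^2 + 108*t - 216)
K′′′′(t) = 6/(t^4 - 24*t^3 + 216*t^2 - 864*t + 1296)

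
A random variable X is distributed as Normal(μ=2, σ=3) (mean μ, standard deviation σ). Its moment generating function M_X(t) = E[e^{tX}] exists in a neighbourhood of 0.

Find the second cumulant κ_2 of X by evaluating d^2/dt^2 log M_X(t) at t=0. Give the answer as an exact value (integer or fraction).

κ_2 = D^2[K](0) = 9

M_X(t) = e^(9*t^2/2 + 2*t)
K_X(t) = log M_X(t) = 9*t^2/2 + 2*t
D^2[K](t) = 9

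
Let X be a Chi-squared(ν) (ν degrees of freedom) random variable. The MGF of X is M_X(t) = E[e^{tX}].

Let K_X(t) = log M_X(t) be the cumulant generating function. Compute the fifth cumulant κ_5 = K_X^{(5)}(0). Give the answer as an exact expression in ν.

M_X(t) = (1 - 2*t)^(-ν/2)
K_X(t) = log M_X(t) = -ν*log(1 - 2*t)/2
K′(t) = -ν/(2*t - 1)
K′′(t) = 2*ν/(4*t^2 - 4*t + 1)
K′′′(t) = -8*ν/(8*t^3 - 12*t^2 + 6*t - 1)
K′′′′(t) = 48*ν/(16*t^4 - 32*t^3 + 24*t^2 - 8*t + 1)
K′′′′′(t) = -384*ν/(32*t^5 - 80*t^4 + 80*t^3 - 40*t^2 + 10*t - 1)

κ_5 = K′′′′′(0) = 384*ν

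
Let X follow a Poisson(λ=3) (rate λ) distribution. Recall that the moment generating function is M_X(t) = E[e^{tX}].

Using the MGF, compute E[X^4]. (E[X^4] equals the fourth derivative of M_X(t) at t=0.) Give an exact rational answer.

E[X^4] = D^4[M](0) = 309

M_X(t) = e^(3*e^(t) - 3)
D^4[M](t) = (81*e^(4*t)*e^(3*e^(t)) + 162*e^(3*t)*e^(3*e^(t)) + 63*e^(2*t)*e^(3*e^(t)) + 3*e^(t)*e^(3*e^(t)))*e^(-3)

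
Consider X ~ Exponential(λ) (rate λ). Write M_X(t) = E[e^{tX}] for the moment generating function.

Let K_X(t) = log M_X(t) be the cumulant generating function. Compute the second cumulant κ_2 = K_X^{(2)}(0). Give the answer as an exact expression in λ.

M_X(t) = λ/(λ - t)
K_X(t) = log M_X(t) = log(λ) - log(λ - t)
K′(t) = -1/(-λ + t)
K′′(t) = 1/(λ^2 - 2*λ*t + t^2)

κ_2 = K′′(0) = λ^(-2)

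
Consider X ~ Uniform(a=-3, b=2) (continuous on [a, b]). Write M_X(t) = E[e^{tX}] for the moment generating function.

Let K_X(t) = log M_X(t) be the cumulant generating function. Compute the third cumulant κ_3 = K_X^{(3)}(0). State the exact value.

κ_3 = K′′′(0) = 0

M_X(t) = (e^(2*t) - e^(-3*t))/(5*t)
K_X(t) = log M_X(t) = -log(t) + log(e^(2*t) - e^(-3*t)) - log(5)
K′(t) = (2*t*e^(5*t) + 3*t - e^(5*t) + 1)/(t*e^(5*t) - t)
K′′(t) = (-25*t^2*e^(5*t) + e^(10*t) - 2*e^(5*t) + 1)/(t^2*e^(10*t) - 2*t^2*e^(5*t) + t^2)
K′′′(t) = (125*t^3*e^(10*t) + 125*t^3*e^(5*t) - 2*e^(15*t) + 6*e^(10*t) - 6*e^(5*t) + 2)/(t^3*e^(15*t) - 3*t^3*e^(10*t) + 3*t^3*e^(5*t) - t^3)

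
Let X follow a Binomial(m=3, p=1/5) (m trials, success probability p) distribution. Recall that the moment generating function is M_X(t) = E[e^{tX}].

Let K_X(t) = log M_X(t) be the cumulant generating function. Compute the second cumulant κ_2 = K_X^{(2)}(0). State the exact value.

M_X(t) = (e^(t)/5 + 4/5)^3
K_X(t) = log M_X(t) = 3*log(e^(t)/5 + 4/5)
K′(t) = 3*e^(t)/(e^(t) + 4)
K′′(t) = 12*e^(t)/(e^(2*t) + 8*e^(t) + 16)

κ_2 = K′′(0) = 12/25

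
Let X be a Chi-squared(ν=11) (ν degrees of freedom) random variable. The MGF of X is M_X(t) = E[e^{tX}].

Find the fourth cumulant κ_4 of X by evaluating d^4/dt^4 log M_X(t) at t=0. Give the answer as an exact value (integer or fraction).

κ_4 = K′′′′(0) = 528

M_X(t) = (1 - 2*t)^(-11/2)
K_X(t) = log M_X(t) = -11*log(1 - 2*t)/2
K′(t) = -11/(2*t - 1)
K′′(t) = 22/(4*t^2 - 4*t + 1)
K′′′(t) = -88/(8*t^3 - 12*t^2 + 6*t - 1)
K′′′′(t) = 528/(16*t^4 - 32*t^3 + 24*t^2 - 8*t + 1)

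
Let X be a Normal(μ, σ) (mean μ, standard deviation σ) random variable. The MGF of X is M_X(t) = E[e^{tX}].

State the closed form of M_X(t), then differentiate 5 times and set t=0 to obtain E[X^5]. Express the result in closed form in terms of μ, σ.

M_X(t) = e^(μ*t + σ^2*t^2/2)
dM/dt = μ*e^(μ*t)*e^(σ^2*t^2/2) + σ^2*t*e^(μ*t)*e^(σ^2*t^2/2)
d^2M/dt^2 = μ^2*e^(μ*t)*e^(σ^2*t^2/2) + 2*μ*σ^2*t*e^(μ*t)*e^(σ^2*t^2/2) + σ^4*t^2*e^(μ*t)*e^(σ^2*t^2/2) + σ^2*e^(μ*t)*e^(σ^2*t^2/2)

E[X^5] = d^5M/dt^5 |_{t=0} = μ*(μ^4 + 10*μ^2*σ^2 + 15*σ^4)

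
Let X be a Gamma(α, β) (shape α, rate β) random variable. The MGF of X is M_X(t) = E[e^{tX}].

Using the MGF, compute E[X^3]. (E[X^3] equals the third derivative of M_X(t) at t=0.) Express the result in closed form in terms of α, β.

M_X(t) = (β/(β - t))^α
D^3[M](t) = (-α^3*β^α*(1/(β - t))^α - 3*α^2*β^α*(1/(β - t))^α - 2*α*β^α*(1/(β - t))^α)/(-β^3 + 3*β^2*t - 3*β*t^2 + t^3)

E[X^3] = D^3[M](0) = α*(α^2 + 3*α + 2)/β^3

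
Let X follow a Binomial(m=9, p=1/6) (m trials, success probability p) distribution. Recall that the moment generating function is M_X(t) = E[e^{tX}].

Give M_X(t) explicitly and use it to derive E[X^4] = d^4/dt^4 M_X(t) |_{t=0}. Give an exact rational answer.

E[X^4] = d^4M/dt^4 |_{t=0} = 191/6

M_X(t) = (e^(t)/6 + 5/6)^9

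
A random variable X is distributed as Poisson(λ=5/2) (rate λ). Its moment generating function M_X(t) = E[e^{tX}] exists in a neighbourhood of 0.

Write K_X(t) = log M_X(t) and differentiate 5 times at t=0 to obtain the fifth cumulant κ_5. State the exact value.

κ_5 = d^5K/dt^5 |_{t=0} = 5/2

M_X(t) = e^(5*e^(t)/2 - 5/2)
K_X(t) = log M_X(t) = 5*e^(t)/2 - 5/2
dK/dt = 5*e^(t)/2
d^2K/dt^2 = 5*e^(t)/2
d^3K/dt^3 = 5*e^(t)/2
d^4K/dt^4 = 5*e^(t)/2
d^5K/dt^5 = 5*e^(t)/2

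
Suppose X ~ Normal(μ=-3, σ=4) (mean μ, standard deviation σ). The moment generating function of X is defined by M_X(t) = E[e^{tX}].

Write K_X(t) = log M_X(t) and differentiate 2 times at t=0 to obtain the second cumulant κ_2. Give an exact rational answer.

M_X(t) = e^(8*t^2 - 3*t)
K_X(t) = log M_X(t) = 8*t^2 - 3*t
dK/dt = 16*t - 3
d^2K/dt^2 = 16

κ_2 = d^2K/dt^2 |_{t=0} = 16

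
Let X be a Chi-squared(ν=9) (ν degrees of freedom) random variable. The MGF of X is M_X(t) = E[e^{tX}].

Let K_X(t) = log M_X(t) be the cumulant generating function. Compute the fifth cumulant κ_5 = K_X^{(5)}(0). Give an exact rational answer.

M_X(t) = (1 - 2*t)^(-9/2)
K_X(t) = log M_X(t) = -9*log(1 - 2*t)/2
dK/dt = -9/(2*t - 1)
d^2K/dt^2 = 18/(4*t^2 - 4*t + 1)
d^3K/dt^3 = -72/(8*t^3 - 12*t^2 + 6*t - 1)
d^4K/dt^4 = 432/(16*t^4 - 32*t^3 + 24*t^2 - 8*t + 1)
d^5K/dt^5 = -3456/(32*t^5 - 80*t^4 + 80*t^3 - 40*t^2 + 10*t - 1)

κ_5 = d^5K/dt^5 |_{t=0} = 3456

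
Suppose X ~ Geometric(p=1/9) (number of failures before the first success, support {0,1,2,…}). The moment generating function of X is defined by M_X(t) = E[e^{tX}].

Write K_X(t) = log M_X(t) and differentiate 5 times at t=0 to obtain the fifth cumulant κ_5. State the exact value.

M_X(t) = 1/(9*(1 - 8*e^(t)/9))
K_X(t) = log M_X(t) = -log(1 - 8*e^(t)/9) - 2*log(3)
K^(5)(t) = (-36864*e^(4*t) - 456192*e^(3*t) - 513216*e^(2*t) - 52488*e^(t))/(32768*e^(5*t) - 184320*e^(4*t) + 414720*e^(3*t) - 466560*e^(2*t) + 262440*e^(t) - 59049)

κ_5 = K^(5)(0) = 1058760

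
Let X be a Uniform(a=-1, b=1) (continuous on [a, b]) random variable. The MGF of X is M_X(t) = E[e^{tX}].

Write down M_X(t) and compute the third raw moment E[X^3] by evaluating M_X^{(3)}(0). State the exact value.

E[X^3] = M′′′(0) = 0

M_X(t) = (e^(t) - e^(-t))/(2*t)
M′(t) = (t*e^(2*t) + t - e^(2*t) + 1)*e^(-t)/(2*t^2)
M′′(t) = (t^2*e^(2*t) - t^2 - 2*t*e^(2*t) - 2*t + 2*e^(2*t) - 2)*e^(-t)/(2*t^3)
M′′′(t) = (t^3*e^(2*t) + t^3 - 3*t^2*e^(2*t) + 3*t^2 + 6*t*e^(2*t) + 6*t - 6*e^(2*t) + 6)*e^(-t)/(2*t^4)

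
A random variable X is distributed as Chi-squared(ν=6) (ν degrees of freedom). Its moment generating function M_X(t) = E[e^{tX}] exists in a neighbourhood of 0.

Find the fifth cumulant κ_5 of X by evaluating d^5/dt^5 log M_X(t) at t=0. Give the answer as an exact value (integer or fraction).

κ_5 = K^(5)(0) = 2304

M_X(t) = (1 - 2*t)^(-3)
K_X(t) = log M_X(t) = -3*log(1 - 2*t)
K^(5)(t) = -2304/(32*t^5 - 80*t^4 + 80*t^3 - 40*t^2 + 10*t - 1)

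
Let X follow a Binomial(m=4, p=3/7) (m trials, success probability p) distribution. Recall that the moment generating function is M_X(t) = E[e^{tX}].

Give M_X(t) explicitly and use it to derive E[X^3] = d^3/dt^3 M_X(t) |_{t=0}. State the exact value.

E[X^3] = M′′′(0) = 3504/343

M_X(t) = (3*e^(t)/7 + 4/7)^4
M′(t) = 324*e^(4*t)/2401 + 1296*e^(3*t)/2401 + 1728*e^(2*t)/2401 + 768*e^(t)/2401
M′′(t) = 1296*e^(4*t)/2401 + 3888*e^(3*t)/2401 + 3456*e^(2*t)/2401 + 768*e^(t)/2401
M′′′(t) = 5184*e^(4*t)/2401 + 11664*e^(3*t)/2401 + 6912*e^(2*t)/2401 + 768*e^(t)/2401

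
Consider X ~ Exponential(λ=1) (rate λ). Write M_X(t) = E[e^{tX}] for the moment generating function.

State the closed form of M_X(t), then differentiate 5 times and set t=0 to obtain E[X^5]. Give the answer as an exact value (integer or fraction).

E[X^5] = M′′′′′(0) = 120

M_X(t) = 1/(1 - t)
M′(t) = 1/(t^2 - 2*t + 1)
M′′(t) = -2/(t^3 - 3*t^2 + 3*t - 1)
M′′′(t) = 6/(t^4 - 4*t^3 + 6*t^2 - 4*t + 1)
M′′′′(t) = -24/(t^5 - 5*t^4 + 10*t^3 - 10*t^2 + 5*t - 1)
M′′′′′(t) = 120/(t^6 - 6*t^5 + 15*t^4 - 20*t^3 + 15*t^2 - 6*t + 1)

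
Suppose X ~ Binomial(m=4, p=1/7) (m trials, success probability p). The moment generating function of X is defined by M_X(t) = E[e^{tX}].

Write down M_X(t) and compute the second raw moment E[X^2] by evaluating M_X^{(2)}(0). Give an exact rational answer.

M_X(t) = (e^(t)/7 + 6/7)^4
dM/dt = 4*e^(4*t)/2401 + 72*e^(3*t)/2401 + 432*e^(2*t)/2401 + 864*e^(t)/2401
d^2M/dt^2 = 16*e^(4*t)/2401 + 216*e^(3*t)/2401 + 864*e^(2*t)/2401 + 864*e^(t)/2401

E[X^2] = d^2M/dt^2 |_{t=0} = 40/49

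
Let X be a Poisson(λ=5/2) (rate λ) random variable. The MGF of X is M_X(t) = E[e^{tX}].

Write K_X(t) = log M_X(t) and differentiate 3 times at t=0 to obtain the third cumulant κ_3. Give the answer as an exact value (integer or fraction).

κ_3 = D^3[K](0) = 5/2

M_X(t) = e^(5*e^(t)/2 - 5/2)
K_X(t) = log M_X(t) = 5*e^(t)/2 - 5/2
D^3[K](t) = 5*e^(t)/2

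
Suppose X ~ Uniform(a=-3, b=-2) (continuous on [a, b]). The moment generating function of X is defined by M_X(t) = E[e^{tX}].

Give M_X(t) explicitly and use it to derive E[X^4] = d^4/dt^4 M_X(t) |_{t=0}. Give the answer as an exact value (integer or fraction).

E[X^4] = d^4M/dt^4 |_{t=0} = 211/5

M_X(t) = (e^(-2*t) - e^(-3*t))/t
dM/dt = (-2*t*e^(t) + 3*t - e^(t) + 1)*e^(-3*t)/t^2
d^2M/dt^2 = (4*t^2*e^(t) - 9*t^2 + 4*t*e^(t) - 6*t + 2*e^(t) - 2)*e^(-3*t)/t^3
d^3M/dt^3 = (-8*t^3*e^(t) + 27*t^3 - 12*t^2*e^(t) + 27*t^2 - 12*t*e^(t) + 18*t - 6*e^(t) + 6)*e^(-3*t)/t^4
d^4M/dt^4 = (16*t^4*e^(t) - 81*t^4 + 32*t^3*e^(t) - 108*t^3 + 48*t^2*e^(t) - 108*t^2 + 48*t*e^(t) - 72*t + 24*e^(t) - 24)*e^(-3*t)/t^5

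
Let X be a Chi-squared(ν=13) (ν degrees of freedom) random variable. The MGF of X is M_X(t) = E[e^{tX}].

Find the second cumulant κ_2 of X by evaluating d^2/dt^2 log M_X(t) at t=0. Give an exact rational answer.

M_X(t) = (1 - 2*t)^(-13/2)
K_X(t) = log M_X(t) = -13*log(1 - 2*t)/2
K^(2)(t) = 26/(4*t^2 - 4*t + 1)

κ_2 = K^(2)(0) = 26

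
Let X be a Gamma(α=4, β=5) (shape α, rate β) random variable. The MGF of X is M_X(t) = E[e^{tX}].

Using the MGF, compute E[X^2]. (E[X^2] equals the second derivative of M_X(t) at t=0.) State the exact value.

E[X^2] = M^(2)(0) = 4/5

M_X(t) = 625/(5 - t)^4
M^(2)(t) = 12500/(t^6 - 30*t^5 + 375*t^4 - 2500*t^3 + 9375*t^2 - 18750*t + 15625)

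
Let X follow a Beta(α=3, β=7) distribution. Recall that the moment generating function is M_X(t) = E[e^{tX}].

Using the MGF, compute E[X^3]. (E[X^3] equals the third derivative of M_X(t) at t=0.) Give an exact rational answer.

E[X^3] = M′′′(0) = 1/22

M_X(t) = ₁F₁(3; 10; t)
M′(t) = 3*₁F₁(4; 11; t)/10
M′′(t) = 6*₁F₁(5; 12; t)/55
M′′′(t) = ₁F₁(6; 13; t)/22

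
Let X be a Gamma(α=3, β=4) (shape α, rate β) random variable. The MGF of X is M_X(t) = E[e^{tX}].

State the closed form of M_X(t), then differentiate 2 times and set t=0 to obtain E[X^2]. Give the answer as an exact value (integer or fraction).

E[X^2] = M^(2)(0) = 3/4

M_X(t) = 64/(4 - t)^3
M^(2)(t) = -768/(t^5 - 20*t^4 + 160*t^3 - 640*t^2 + 1280*t - 1024)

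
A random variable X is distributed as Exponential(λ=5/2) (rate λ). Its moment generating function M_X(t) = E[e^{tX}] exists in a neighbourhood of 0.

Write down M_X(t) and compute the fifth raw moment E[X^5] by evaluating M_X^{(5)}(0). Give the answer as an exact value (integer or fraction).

M_X(t) = 5/(2*(5/2 - t))
M^(5)(t) = 19200/(64*t^6 - 960*t^5 + 6000*t^4 - 20000*t^3 + 37500*t^2 - 37500*t + 15625)

E[X^5] = M^(5)(0) = 768/625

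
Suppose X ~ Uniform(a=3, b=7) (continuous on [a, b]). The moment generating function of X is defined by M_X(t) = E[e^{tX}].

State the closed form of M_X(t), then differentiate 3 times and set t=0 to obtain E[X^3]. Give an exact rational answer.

E[X^3] = M^(3)(0) = 145

M_X(t) = (e^(7*t) - e^(3*t))/(4*t)
M^(3)(t) = (343*t^3*e^(7*t) - 27*t^3*e^(3*t) - 147*t^2*e^(7*t) + 27*t^2*e^(3*t) + 42*t*e^(7*t) - 18*t*e^(3*t) - 6*e^(7*t) + 6*e^(3*t))/(4*t^4)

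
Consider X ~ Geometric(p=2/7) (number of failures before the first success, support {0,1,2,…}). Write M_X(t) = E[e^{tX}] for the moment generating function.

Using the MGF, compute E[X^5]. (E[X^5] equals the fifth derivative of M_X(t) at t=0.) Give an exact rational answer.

M_X(t) = 2/(7*(1 - 5*e^(t)/7))
dM/dt = 10*e^(t)/(25*e^(2*t) - 70*e^(t) + 49)
d^2M/dt^2 = (-50*e^(2*t) - 70*e^(t))/(125*e^(3*t) - 525*e^(2*t) + 735*e^(t) - 343)
d^3M/dt^3 = (250*e^(3*t) + 1400*e^(2*t) + 490*e^(t))/(625*e^(4*t) - 3500*e^(3*t) + 7350*e^(2*t) - 6860*e^(t) + 2401)
d^4M/dt^4 = (-1250*e^(4*t) - 19250*e^(3*t) - 26950*e^(2*t) - 3430*e^(t))/(3125*e^(5*t) - 21875*e^(4*t) + 61250*e^(3*t) - 85750*e^(2*t) + 60025*e^(t) - 16807)

E[X^5] = d^5M/dt^5 |_{t=0} = 47255/2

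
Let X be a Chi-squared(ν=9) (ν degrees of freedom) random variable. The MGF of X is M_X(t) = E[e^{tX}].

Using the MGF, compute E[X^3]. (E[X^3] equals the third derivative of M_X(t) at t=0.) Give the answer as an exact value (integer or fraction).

E[X^3] = M^(3)(0) = 1287

M_X(t) = (1 - 2*t)^(-9/2)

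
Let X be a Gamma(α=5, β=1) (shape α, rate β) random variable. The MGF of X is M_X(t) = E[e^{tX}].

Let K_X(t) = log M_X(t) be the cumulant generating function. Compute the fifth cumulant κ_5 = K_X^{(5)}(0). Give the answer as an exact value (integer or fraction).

κ_5 = K^(5)(0) = 120

M_X(t) = (1 - t)^(-5)
K_X(t) = log M_X(t) = -5*log(1 - t)
K^(5)(t) = -120/(t^5 - 5*t^4 + 10*t^3 - 10*t^2 + 5*t - 1)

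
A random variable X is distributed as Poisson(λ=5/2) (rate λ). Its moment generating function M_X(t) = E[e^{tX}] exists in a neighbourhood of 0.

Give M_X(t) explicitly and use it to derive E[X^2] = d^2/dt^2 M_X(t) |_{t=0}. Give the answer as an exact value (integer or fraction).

E[X^2] = M^(2)(0) = 35/4

M_X(t) = e^(5*e^(t)/2 - 5/2)
M^(2)(t) = (25*e^(2*t)*e^(5*e^(t)/2) + 10*e^(t)*e^(5*e^(t)/2))*e^(-5/2)/4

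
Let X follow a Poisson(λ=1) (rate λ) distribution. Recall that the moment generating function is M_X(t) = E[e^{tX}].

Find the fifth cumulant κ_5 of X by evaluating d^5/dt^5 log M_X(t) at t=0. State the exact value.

κ_5 = D^5[K](0) = 1

M_X(t) = e^(e^(t) - 1)
K_X(t) = log M_X(t) = e^(t) - 1
D^5[K](t) = e^(t)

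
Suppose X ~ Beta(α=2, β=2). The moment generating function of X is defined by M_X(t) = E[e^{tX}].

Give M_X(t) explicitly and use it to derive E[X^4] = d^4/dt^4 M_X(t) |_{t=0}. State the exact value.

E[X^4] = D^4[M](0) = 1/7

M_X(t) = ₁F₁(2; 4; t)
D^4[M](t) = ₁F₁(6; 8; t)/7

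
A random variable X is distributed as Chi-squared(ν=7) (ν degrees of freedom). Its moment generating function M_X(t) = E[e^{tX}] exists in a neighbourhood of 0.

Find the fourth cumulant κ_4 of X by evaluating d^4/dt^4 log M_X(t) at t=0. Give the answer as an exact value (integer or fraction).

κ_4 = K^(4)(0) = 336

M_X(t) = (1 - 2*t)^(-7/2)
K_X(t) = log M_X(t) = -7*log(1 - 2*t)/2
K^(4)(t) = 336/(16*t^4 - 32*t^3 + 24*t^2 - 8*t + 1)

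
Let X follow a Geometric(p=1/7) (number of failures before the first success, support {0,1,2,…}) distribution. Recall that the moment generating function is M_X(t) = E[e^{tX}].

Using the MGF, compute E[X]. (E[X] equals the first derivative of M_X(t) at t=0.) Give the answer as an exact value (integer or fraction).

E[X] = M^(1)(0) = 6

M_X(t) = 1/(7*(1 - 6*e^(t)/7))
M^(1)(t) = 6*e^(t)/(36*e^(2*t) - 84*e^(t) + 49)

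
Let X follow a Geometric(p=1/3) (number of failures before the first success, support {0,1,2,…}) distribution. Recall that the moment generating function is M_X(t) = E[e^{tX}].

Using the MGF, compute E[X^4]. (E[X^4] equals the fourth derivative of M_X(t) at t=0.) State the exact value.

E[X^4] = M′′′′(0) = 730

M_X(t) = 1/(3*(1 - 2*e^(t)/3))
M′(t) = 2*e^(t)/(4*e^(2*t) - 12*e^(t) + 9)
M′′(t) = (-4*e^(2*t) - 6*e^(t))/(8*e^(3*t) - 36*e^(2*t) + 54*e^(t) - 27)
M′′′(t) = (8*e^(3*t) + 48*e^(2*t) + 18*e^(t))/(16*e^(4*t) - 96*e^(3*t) + 216*e^(2*t) - 216*e^(t) + 81)
M′′′′(t) = (-16*e^(4*t) - 264*e^(3*t) - 396*e^(2*t) - 54*e^(t))/(32*e^(5*t) - 240*e^(4*t) + 720*e^(3*t) - 1080*e^(2*t) + 810*e^(t) - 243)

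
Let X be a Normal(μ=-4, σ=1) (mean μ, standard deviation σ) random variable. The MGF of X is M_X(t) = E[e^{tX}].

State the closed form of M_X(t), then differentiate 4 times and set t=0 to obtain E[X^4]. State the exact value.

E[X^4] = d^4M/dt^4 |_{t=0} = 355

M_X(t) = e^(t^2/2 - 4*t)
dM/dt = t*e^(-4*t)*e^(t^2/2) - 4*e^(-4*t)*e^(t^2/2)
d^2M/dt^2 = (t^2*e^(t^2/2) - 8*t*e^(t^2/2) + 17*e^(t^2/2))*e^(-4*t)
d^3M/dt^3 = (t^3*e^(t^2/2) - 12*t^2*e^(t^2/2) + 51*t*e^(t^2/2) - 76*e^(t^2/2))*e^(-4*t)
d^4M/dt^4 = (t^4*e^(t^2/2) - 16*t^3*e^(t^2/2) + 102*t^2*e^(t^2/2) - 304*t*e^(t^2/2) + 355*e^(t^2/2))*e^(-4*t)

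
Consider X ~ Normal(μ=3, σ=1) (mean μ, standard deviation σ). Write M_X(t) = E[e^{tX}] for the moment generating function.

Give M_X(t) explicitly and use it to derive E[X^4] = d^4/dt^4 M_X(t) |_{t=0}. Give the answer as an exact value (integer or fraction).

E[X^4] = D^4[M](0) = 138

M_X(t) = e^(t^2/2 + 3*t)
D^4[M](t) = t^4*e^(3*t)*e^(t^2/2) + 12*t^3*e^(3*t)*e^(t^2/2) + 60*t^2*e^(3*t)*e^(t^2/2) + 144*t*e^(3*t)*e^(t^2/2) + 138*e^(3*t)*e^(t^2/2)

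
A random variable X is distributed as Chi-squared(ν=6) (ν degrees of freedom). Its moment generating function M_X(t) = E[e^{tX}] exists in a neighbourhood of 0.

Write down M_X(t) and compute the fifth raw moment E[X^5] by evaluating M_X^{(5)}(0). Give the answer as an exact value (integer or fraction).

M_X(t) = (1 - 2*t)^(-3)
D^5[M](t) = 80640/(256*t^8 - 1024*t^7 + 1792*t^6 - 1792*t^5 + 1120*t^4 - 448*t^3 + 112*t^2 - 16*t + 1)

E[X^5] = D^5[M](0) = 80640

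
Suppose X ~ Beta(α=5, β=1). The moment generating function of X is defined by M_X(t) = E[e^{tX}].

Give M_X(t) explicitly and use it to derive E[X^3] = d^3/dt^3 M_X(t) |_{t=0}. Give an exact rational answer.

E[X^3] = M′′′(0) = 5/8

M_X(t) = ₁F₁(5; 6; t)
M′(t) = 5*₁F₁(6; 7; t)/6
M′′(t) = 5*₁F₁(7; 8; t)/7
M′′′(t) = 5*₁F₁(8; 9; t)/8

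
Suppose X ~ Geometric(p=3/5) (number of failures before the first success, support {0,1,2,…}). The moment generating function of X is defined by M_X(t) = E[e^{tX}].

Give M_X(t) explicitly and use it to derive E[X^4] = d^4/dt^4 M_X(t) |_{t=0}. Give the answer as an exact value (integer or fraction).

M_X(t) = 3/(5*(1 - 2*e^(t)/5))
dM/dt = 6*e^(t)/(4*e^(2*t) - 20*e^(t) + 25)
d^2M/dt^2 = (-12*e^(2*t) - 30*e^(t))/(8*e^(3*t) - 60*e^(2*t) + 150*e^(t) - 125)
d^3M/dt^3 = (24*e^(3*t) + 240*e^(2*t) + 150*e^(t))/(16*e^(4*t) - 160*e^(3*t) + 600*e^(2*t) - 1000*e^(t) + 625)
d^4M/dt^4 = (-48*e^(4*t) - 1320*e^(3*t) - 3300*e^(2*t) - 750*e^(t))/(32*e^(5*t) - 400*e^(4*t) + 2000*e^(3*t) - 5000*e^(2*t) + 6250*e^(t) - 3125)

E[X^4] = d^4M/dt^4 |_{t=0} = 602/27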